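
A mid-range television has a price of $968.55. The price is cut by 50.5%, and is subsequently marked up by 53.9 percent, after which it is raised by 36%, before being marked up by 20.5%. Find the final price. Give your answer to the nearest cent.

$1209.18

50.5% decrease: $968.55 × 0.495 = $479.43225.
After the 53.9% increase: $479.43225 × 1.539 = $737.84623275.
36% increase: $737.84623275 × 1.36 = $1003.47087654.
20.5% increase: $1003.47087654 × 1.205 = $1209.1824062307 ≈ $1209.18.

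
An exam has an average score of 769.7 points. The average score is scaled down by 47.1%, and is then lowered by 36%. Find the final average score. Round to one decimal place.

260.6 points

Each change multiplies by a factor: 0.529 × 0.64 = 0.33856.
769.7 × 0.33856 = 260.589632 ≈ 260.6.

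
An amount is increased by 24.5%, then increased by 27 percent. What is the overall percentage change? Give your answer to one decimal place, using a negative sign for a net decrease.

The combined multiplier is 1.245 × 1.27 = 1.58115.
That corresponds to an increase of 58.1%.

58.1%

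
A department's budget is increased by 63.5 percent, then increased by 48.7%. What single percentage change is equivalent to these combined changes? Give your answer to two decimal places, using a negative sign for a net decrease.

A 63.5% increase multiplies by 1.635.
Then a 48.7% increase: 1.635 × 1.487 = 2.431245.
Overall factor 2.431245, i.e. 143.12%.

143.12%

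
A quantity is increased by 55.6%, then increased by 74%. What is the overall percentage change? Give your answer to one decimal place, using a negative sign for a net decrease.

170.7%

A 55.6% increase multiplies by 1.556.
Then a 74% increase: 1.556 × 1.74 = 2.70744.
Overall factor 2.70744, i.e. 170.7%.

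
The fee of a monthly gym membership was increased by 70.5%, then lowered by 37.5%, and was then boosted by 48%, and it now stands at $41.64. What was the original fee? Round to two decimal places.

Undoing the 48% increase: $41.64 ÷ 1.48 ≈ $28.135135.
Undoing the 37.5% decrease: $28.135135 ÷ 0.625 = $45.016216.
Undoing the 70.5% increase: $45.016216 ÷ 1.705 ≈ $26.40.

$26.40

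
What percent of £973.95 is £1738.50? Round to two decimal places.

178.50%

£1738.50 ÷ £973.95 ≈ 178.50%.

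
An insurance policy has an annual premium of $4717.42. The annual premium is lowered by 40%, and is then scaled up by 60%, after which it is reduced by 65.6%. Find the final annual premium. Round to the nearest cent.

40% decrease: $4717.42 × 0.6 = $2830.452.
60% increase: $2830.452 × 1.6 = $4528.7232.
Apply the 65.6% decrease: $4528.7232 × 0.344 = $1557.8807808 ≈ $1557.88.

$1557.88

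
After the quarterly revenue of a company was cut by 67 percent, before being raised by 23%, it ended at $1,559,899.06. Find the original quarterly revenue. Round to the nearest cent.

$3,843,062.48

Undoing the 23% increase: $1,559,899.06 ÷ 1.23 ≈ $1268210.617886.
Undoing the 67% decrease: $1268210.617886 ÷ 0.33 ≈ $3,843,062.48.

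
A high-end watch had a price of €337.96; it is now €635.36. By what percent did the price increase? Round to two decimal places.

88.00%

Change: €635.36 − €337.96 = €297.40.
Relative to the original: €297.40 ÷ €337.96 ≈ 88.00%.
So the price increased by 88.00%.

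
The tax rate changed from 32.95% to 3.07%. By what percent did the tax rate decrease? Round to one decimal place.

90.7%

The change is 3.07 − 32.95 = -29.88 percentage points.
Relative to the original 32.95%, that is -29.88 ÷ 32.95 ≈ -90.7%.
So the tax rate fell by 90.7%.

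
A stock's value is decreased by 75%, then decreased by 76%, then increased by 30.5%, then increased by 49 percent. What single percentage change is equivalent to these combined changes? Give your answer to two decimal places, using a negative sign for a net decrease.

-88.33%

A 75% decrease multiplies by 0.25.
Then a 76% decrease: 0.25 × 0.24 = 0.06.
Then a 30.5% increase: 0.06 × 1.305 = 0.0783.
Then a 49% increase: 0.0783 × 1.49 = 0.116667.
Overall factor 0.116667, i.e. -88.33%.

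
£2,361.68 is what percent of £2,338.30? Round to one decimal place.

£2,361.68 ÷ £2,338.30 ≈ 101.0%.

101.0%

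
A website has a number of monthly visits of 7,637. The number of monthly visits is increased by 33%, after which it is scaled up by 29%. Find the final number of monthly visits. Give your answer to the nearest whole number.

Each change multiplies by a factor: 1.33 × 1.29 = 1.7157.
7,637 × 1.7157 = 13102.8009 ≈ 13,103.

13,103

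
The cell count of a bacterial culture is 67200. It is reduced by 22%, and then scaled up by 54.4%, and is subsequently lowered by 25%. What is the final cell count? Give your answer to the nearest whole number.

Each change multiplies by a factor: 0.78 × 1.544 × 0.75 = 0.90324.
67200 × 0.90324 = 60697.728 ≈ 60698.

60698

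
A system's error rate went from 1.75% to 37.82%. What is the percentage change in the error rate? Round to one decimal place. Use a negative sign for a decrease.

The change is 37.82 − 1.75 = 36.07 percentage points.
Relative to the original 1.75%, that is 36.07 ÷ 1.75 ≈ 2061.1%.

2061.1%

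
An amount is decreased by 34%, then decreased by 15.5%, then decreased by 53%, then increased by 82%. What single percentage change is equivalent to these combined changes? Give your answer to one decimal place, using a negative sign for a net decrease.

A 34% decrease multiplies by 0.66.
Then a 15.5% decrease: 0.66 × 0.845 = 0.5577.
Then a 53% decrease: 0.5577 × 0.47 = 0.262119.
Then an 82% increase: 0.262119 × 1.82 = 0.47705658.
Overall factor 0.47705658, i.e. -52.3%.

-52.3%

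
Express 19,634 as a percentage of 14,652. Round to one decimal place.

19,634 ÷ 14,652 ≈ 134.0%.

134.0%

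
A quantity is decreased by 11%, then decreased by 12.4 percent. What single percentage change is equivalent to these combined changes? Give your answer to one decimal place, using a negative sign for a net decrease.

-22.0%

An 11% decrease multiplies by 0.89.
Then a 12.4% decrease: 0.89 × 0.876 = 0.77964.
Overall factor 0.77964, i.e. -22.0%.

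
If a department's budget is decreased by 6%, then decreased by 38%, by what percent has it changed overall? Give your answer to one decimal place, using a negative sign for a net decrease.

-41.7%

The combined multiplier is 0.94 × 0.62 = 0.5828.
That corresponds to a decrease of 41.7%.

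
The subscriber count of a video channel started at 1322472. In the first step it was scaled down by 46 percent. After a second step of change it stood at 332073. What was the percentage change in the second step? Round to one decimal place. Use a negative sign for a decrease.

-53.5%

After the first step: 1322472 × 0.54 = 714134.88.
Second-step multiplier: 332073 ÷ 714134.88 ≈ 0.465.
That is a change of -53.5%.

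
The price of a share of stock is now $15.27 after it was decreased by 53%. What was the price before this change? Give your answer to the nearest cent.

$32.49

The overall multiplier applied was 0.47.
So the original price was $15.27 ÷ 0.47 ≈ $32.49.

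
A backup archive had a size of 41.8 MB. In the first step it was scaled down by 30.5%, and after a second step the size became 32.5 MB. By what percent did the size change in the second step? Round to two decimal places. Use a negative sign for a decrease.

11.87%

After the first step: 41.8 × 0.695 = 29.051.
Second-step multiplier: 32.5 ÷ 29.051 ≈ 1.118722.
That is a change of 11.87%.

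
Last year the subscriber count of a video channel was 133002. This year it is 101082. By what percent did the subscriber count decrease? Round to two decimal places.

Change: 101082 − 133002 = -31920.
Relative to the original: -31920 ÷ 133002 ≈ -24.00%.
So the subscriber count decreased by 24.00%.

24.00%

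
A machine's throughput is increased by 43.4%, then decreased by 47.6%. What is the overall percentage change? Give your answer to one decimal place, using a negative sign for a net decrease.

The combined multiplier is 1.434 × 0.524 = 0.751416.
That corresponds to a decrease of 24.9%.

-24.9%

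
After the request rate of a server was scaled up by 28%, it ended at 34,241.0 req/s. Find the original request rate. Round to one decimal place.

The overall multiplier applied was 1.28.
So the original request rate was 34,241.0 ÷ 1.28 ≈ 26,750.8 req/s.

26,750.8 req/s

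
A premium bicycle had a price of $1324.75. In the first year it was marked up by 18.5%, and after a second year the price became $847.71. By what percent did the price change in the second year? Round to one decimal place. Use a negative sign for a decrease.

-46.0%

After the first year: $1324.75 × 1.185 = $1569.82875.
Second-year multiplier: $847.71 ÷ $1569.82875 ≈ 0.54.
That is a change of -46.0%.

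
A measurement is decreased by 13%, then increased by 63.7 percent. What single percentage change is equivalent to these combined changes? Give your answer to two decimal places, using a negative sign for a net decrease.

42.42%

A 13% decrease multiplies by 0.87.
Then a 63.7% increase: 0.87 × 1.637 = 1.42419.
Overall factor 1.42419, i.e. 42.42%.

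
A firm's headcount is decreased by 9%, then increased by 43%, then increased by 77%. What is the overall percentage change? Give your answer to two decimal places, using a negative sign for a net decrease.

130.33%

A 9% decrease multiplies by 0.91.
Then a 43% increase: 0.91 × 1.43 = 1.3013.
Then a 77% increase: 1.3013 × 1.77 = 2.303301.
Overall factor 2.303301, i.e. 130.33%.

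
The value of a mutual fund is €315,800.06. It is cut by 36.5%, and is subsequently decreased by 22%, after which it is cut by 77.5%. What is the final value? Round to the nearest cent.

36.5% decrease: €315,800.06 × 0.635 = €200533.0381.
After the 22% decrease: €200533.0381 × 0.78 = €156415.769718.
After the 77.5% decrease: €156415.769718 × 0.225 = €35193.54818655 ≈ €35,193.55.

€35,193.55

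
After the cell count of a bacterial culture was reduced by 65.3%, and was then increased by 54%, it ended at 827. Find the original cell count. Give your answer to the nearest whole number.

Undoing the 54% increase: 827 ÷ 1.54 ≈ 537.012987.
Undoing the 65.3% decrease: 537.012987 ÷ 0.347 ≈ 1548.

1548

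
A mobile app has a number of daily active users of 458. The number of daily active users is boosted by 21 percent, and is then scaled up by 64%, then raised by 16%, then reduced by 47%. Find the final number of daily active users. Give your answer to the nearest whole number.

Each change multiplies by a factor: 1.21 × 1.64 × 1.16 × 0.53 = 1.22000912.
458 × 1.22000912 = 558.76417696 ≈ 559.

559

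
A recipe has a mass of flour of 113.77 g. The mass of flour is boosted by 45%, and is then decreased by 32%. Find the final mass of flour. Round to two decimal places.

Each change multiplies by a factor: 1.45 × 0.68 = 0.986.
113.77 × 0.986 = 112.17722 ≈ 112.18.

112.18 g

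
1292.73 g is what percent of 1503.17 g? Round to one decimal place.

1292.73 g ÷ 1503.17 g ≈ 86.0%.

86.0%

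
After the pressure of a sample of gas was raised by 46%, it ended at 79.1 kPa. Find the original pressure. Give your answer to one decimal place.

The overall multiplier applied was 1.46.
So the original pressure was 79.1 ÷ 1.46 ≈ 54.2 kPa.

54.2 kPa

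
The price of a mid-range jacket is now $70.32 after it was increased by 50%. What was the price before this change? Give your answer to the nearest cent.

The overall multiplier applied was 1.5.
So the original price was $70.32 ÷ 1.5 = $46.88.

$46.88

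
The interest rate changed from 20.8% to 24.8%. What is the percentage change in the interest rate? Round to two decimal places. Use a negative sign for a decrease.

19.23%

The change is 24.8 − 20.8 = 4.0 percentage points.
Relative to the original 20.8%, that is 4.0 ÷ 20.8 ≈ 19.23%.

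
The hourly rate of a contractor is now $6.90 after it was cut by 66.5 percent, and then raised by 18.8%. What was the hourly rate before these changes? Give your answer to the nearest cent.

Undoing the 18.8% increase: $6.90 ÷ 1.188 ≈ $5.808081.
Undoing the 66.5% decrease: $5.808081 ÷ 0.335 ≈ $17.34.

$17.34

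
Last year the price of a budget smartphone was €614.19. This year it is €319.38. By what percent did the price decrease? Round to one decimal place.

48.0%

Change: €319.38 − €614.19 = -€294.81.
Relative to the original: -€294.81 ÷ €614.19 ≈ -48.0%.
So the price decreased by 48.0%.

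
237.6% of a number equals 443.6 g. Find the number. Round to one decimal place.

443.6 g ÷ 2.376 ≈ 186.7 g.

186.7 g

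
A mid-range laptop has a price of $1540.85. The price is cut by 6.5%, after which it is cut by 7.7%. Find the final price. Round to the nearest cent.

Each change multiplies by a factor: 0.935 × 0.923 = 0.863005.
$1540.85 × 0.863005 = $1329.76125425 ≈ $1329.76.

$1329.76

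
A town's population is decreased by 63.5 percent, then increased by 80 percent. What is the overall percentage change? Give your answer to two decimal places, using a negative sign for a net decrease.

The combined multiplier is 0.365 × 1.8 = 0.657.
That corresponds to a decrease of 34.30%.

-34.30%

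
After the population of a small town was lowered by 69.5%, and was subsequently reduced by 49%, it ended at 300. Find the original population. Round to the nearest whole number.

1,929

Undoing the 49% decrease: 300 ÷ 0.51 ≈ 588.235294.
Undoing the 69.5% decrease: 588.235294 ÷ 0.305 ≈ 1,929.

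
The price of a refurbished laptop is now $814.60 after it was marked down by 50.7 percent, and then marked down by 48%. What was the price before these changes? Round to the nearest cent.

The overall multiplier applied was 0.493 × 0.52 = 0.25636.
So the original price was $814.60 ÷ 0.25636 ≈ $3,177.56.

$3,177.56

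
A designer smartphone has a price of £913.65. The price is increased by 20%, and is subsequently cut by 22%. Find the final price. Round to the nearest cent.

Each change multiplies by a factor: 1.2 × 0.78 = 0.936.
£913.65 × 0.936 = £855.1764 ≈ £855.18.

£855.18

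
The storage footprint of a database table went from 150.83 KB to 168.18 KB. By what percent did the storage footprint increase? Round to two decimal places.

11.50%

Change: 168.18 − 150.83 = 17.35.
Relative to the original: 17.35 ÷ 150.83 ≈ 11.50%.
So the storage footprint increased by 11.50%.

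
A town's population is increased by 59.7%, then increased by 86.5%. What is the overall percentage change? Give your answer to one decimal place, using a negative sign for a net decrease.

The combined multiplier is 1.597 × 1.865 = 2.978405.
That corresponds to an increase of 197.8%.

197.8%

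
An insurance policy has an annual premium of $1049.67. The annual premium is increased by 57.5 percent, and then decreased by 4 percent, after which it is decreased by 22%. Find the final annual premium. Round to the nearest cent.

$1237.94

After the 57.5% increase: $1049.67 × 1.575 = $1653.23025.
After the 4% decrease: $1653.23025 × 0.96 = $1587.10104.
Apply the 22% decrease: $1587.10104 × 0.78 = $1237.9388112 ≈ $1237.94.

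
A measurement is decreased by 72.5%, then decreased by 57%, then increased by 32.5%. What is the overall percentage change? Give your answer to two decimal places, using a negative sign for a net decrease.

-84.33%

A 72.5% decrease multiplies by 0.275.
Then a 57% decrease: 0.275 × 0.43 = 0.11825.
Then a 32.5% increase: 0.11825 × 1.325 = 0.15668125.
Overall factor 0.15668125, i.e. -84.33%.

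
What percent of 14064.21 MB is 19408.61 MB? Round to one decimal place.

19408.61 MB ÷ 14064.21 MB ≈ 138.0%.

138.0%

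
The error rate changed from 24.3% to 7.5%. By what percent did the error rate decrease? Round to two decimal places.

The change is 7.5 − 24.3 = -16.8 percentage points.
Relative to the original 24.3%, that is -16.8 ÷ 24.3 ≈ -69.14%.
So the error rate fell by 69.14%.

69.14%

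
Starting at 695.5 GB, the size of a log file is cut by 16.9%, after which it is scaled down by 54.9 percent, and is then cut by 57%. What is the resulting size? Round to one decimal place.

112.1 GB

Each change multiplies by a factor: 0.831 × 0.451 × 0.43 = 0.16115583.
695.5 × 0.16115583 = 112.083879765 ≈ 112.1.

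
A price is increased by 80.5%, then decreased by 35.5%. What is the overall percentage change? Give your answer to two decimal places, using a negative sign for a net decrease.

16.42%

The combined multiplier is 1.805 × 0.645 = 1.164225.
That corresponds to an increase of 16.42%.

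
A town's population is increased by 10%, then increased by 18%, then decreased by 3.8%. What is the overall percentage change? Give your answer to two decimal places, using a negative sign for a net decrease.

24.87%

A 10% increase multiplies by 1.1.
Then an 18% increase: 1.1 × 1.18 = 1.298.
Then a 3.8% decrease: 1.298 × 0.962 = 1.248676.
Overall factor 1.248676, i.e. 24.87%.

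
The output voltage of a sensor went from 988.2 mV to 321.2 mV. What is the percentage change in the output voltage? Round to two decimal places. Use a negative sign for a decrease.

-67.50%

Change: 321.2 − 988.2 = -667.0.
Relative to the original: -667.0 ÷ 988.2 ≈ -67.50%.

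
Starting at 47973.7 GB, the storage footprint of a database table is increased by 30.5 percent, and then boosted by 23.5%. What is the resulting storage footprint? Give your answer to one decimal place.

77318.0 GB

After the 30.5% increase: 47973.7 × 1.305 = 62605.6785.
Apply the 23.5% increase: 62605.6785 × 1.235 = 77318.0129475 ≈ 77318.0.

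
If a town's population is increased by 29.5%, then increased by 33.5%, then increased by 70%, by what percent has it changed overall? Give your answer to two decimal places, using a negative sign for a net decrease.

The combined multiplier is 1.295 × 1.335 × 1.7 = 2.9390025.
That corresponds to an increase of 193.90%.

193.90%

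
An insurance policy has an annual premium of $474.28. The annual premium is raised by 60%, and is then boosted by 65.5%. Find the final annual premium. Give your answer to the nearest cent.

60% increase: $474.28 × 1.6 = $758.848.
65.5% increase: $758.848 × 1.655 = $1255.89344 ≈ $1255.89.

$1255.89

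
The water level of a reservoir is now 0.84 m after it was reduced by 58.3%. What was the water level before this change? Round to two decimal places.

The overall multiplier applied was 0.417.
So the original water level was 0.84 ÷ 0.417 ≈ 2.01 m.

2.01 m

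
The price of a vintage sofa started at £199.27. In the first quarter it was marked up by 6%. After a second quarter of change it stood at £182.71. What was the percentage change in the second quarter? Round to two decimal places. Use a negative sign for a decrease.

-13.50%

After the first quarter: £199.27 × 1.06 = £211.2262.
Second-quarter multiplier: £182.71 ÷ £211.2262 ≈ 0.864997.
That is a change of -13.50%.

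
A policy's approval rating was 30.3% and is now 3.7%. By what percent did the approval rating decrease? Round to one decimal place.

87.8%

The change is 3.7 − 30.3 = -26.6 percentage points.
Relative to the original 30.3%, that is -26.6 ÷ 30.3 ≈ -87.8%.
So the approval rating fell by 87.8%.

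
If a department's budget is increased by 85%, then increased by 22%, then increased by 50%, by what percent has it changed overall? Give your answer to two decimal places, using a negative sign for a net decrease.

An 85% increase multiplies by 1.85.
Then a 22% increase: 1.85 × 1.22 = 2.257.
Then a 50% increase: 2.257 × 1.5 = 3.3855.
Overall factor 3.3855, i.e. 238.55%.

238.55%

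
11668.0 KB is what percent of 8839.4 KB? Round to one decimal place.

132.0%

11668.0 KB ÷ 8839.4 KB ≈ 132.0%.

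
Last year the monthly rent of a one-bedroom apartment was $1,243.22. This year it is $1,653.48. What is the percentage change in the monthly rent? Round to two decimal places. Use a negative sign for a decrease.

33.00%

Change: $1,653.48 − $1,243.22 = $410.26.
Relative to the original: $410.26 ÷ $1,243.22 ≈ 33.00%.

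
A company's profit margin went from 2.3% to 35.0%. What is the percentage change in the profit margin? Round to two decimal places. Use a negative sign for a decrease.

1421.74%

The change is 35.0 − 2.3 = 32.7 percentage points.
Relative to the original 2.3%, that is 32.7 ÷ 2.3 ≈ 1421.74%.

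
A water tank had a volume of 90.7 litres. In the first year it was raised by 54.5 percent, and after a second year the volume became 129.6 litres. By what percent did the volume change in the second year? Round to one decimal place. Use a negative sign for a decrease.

-7.5%

After the first year: 90.7 × 1.545 = 140.1315.
Second-year multiplier: 129.6 ÷ 140.1315 ≈ 0.92485.
That is a change of -7.5%.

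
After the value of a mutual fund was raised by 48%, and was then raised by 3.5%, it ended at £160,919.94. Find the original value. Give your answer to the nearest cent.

£105,052.84

The overall multiplier applied was 1.48 × 1.035 = 1.5318.
So the original value was £160,919.94 ÷ 1.5318 ≈ £105,052.84.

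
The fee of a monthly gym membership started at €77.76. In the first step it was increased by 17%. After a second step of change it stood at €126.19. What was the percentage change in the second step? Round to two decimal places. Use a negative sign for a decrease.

38.70%

After the first step: €77.76 × 1.17 = €90.9792.
Second-step multiplier: €126.19 ÷ €90.9792 ≈ 1.38702.
That is a change of 38.70%.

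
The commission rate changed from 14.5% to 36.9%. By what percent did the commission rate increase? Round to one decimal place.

The change is 36.9 − 14.5 = 22.4 percentage points.
Relative to the original 14.5%, that is 22.4 ÷ 14.5 ≈ 154.5%.
So the commission rate rose by 154.5%.

154.5%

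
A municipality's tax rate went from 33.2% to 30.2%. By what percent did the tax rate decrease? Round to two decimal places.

9.04%

The change is 30.2 − 33.2 = -3.0 percentage points.
Relative to the original 33.2%, that is -3.0 ÷ 33.2 ≈ -9.04%.
So the tax rate fell by 9.04%.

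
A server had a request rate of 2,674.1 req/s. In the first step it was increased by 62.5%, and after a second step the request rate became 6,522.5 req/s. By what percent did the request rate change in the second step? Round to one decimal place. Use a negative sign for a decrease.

After the first step: 2,674.1 × 1.625 = 4345.4125.
Second-step multiplier: 6,522.5 ÷ 4345.4125 ≈ 1.50101.
That is a change of 50.1%.

50.1%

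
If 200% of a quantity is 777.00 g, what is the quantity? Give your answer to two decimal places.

777.00 g ÷ 2 = 388.50 g.

388.50 g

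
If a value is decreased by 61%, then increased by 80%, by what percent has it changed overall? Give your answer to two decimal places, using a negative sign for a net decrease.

A 61% decrease multiplies by 0.39.
Then an 80% increase: 0.39 × 1.8 = 0.702.
Overall factor 0.702, i.e. -29.80%.

-29.80%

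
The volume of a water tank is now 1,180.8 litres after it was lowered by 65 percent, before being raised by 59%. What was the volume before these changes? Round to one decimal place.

2,121.8 litres

The overall multiplier applied was 0.35 × 1.59 = 0.5565.
So the original volume was 1,180.8 ÷ 0.5565 ≈ 2,121.8 litres.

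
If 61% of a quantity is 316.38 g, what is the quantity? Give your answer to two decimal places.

518.66 g

316.38 g ÷ 0.61 ≈ 518.66 g.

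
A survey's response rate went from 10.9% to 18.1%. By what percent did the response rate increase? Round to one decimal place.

The change is 18.1 − 10.9 = 7.2 percentage points.
Relative to the original 10.9%, that is 7.2 ÷ 10.9 ≈ 66.1%.
So the response rate rose by 66.1%.

66.1%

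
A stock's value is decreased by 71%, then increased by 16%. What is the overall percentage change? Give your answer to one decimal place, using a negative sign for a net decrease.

-66.4%

The combined multiplier is 0.29 × 1.16 = 0.3364.
That corresponds to a decrease of 66.4%.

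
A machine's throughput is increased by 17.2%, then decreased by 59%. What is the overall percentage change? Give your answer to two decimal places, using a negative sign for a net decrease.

The combined multiplier is 1.172 × 0.41 = 0.48052.
That corresponds to a decrease of 51.95%.

-51.95%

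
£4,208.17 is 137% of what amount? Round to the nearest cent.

£3,071.66

£4,208.17 ÷ 1.37 ≈ £3,071.66.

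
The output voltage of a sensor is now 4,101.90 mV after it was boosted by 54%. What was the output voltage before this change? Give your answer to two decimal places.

2,663.57 mV

The overall multiplier applied was 1.54.
So the original output voltage was 4,101.90 ÷ 1.54 ≈ 2,663.57 mV.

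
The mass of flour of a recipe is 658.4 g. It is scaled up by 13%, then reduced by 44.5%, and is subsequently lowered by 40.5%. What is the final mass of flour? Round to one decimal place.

After the 13% increase: 658.4 × 1.13 = 743.992.
After the 44.5% decrease: 743.992 × 0.555 = 412.91556.
After the 40.5% decrease: 412.91556 × 0.595 = 245.6847582 ≈ 245.7.

245.7 g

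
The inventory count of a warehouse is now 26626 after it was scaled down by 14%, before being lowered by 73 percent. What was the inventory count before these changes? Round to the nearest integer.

114668

The overall multiplier applied was 0.86 × 0.27 = 0.2322.
So the original inventory count was 26626 ÷ 0.2322 ≈ 114668.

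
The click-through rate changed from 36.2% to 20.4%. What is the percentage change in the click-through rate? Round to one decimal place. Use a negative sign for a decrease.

-43.6%

The change is 20.4 − 36.2 = -15.8 percentage points.
Relative to the original 36.2%, that is -15.8 ÷ 36.2 ≈ -43.6%.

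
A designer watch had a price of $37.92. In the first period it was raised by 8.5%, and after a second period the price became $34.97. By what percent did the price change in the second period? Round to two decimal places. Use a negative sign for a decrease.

-15.00%

After the first period: $37.92 × 1.085 = $41.1432.
Second-period multiplier: $34.97 ÷ $41.1432 ≈ 0.849958.
That is a change of -15.00%.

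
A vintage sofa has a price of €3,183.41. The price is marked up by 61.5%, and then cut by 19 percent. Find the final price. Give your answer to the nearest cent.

€4,164.38

61.5% increase: €3,183.41 × 1.615 = €5141.20715.
After the 19% decrease: €5141.20715 × 0.81 = €4164.3777915 ≈ €4,164.38.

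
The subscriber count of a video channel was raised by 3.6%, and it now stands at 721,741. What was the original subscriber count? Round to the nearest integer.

The overall multiplier applied was 1.036.
So the original subscriber count was 721,741 ÷ 1.036 ≈ 696,661.

696,661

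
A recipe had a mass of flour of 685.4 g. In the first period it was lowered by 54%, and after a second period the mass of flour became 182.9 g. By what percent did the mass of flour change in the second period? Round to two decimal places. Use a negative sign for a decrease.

After the first period: 685.4 × 0.46 = 315.284.
Second-period multiplier: 182.9 ÷ 315.284 ≈ 0.580112.
That is a change of -41.99%.

-41.99%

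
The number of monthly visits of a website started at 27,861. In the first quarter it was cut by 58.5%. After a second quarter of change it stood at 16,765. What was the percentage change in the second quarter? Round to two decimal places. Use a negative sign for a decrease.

45.00%

After the first quarter: 27,861 × 0.415 = 11562.315.
Second-quarter multiplier: 16,765 ÷ 11562.315 ≈ 1.449969.
That is a change of 45.00%.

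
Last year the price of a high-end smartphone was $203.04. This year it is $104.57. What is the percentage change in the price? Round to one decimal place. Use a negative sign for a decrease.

Change: $104.57 − $203.04 = -$98.47.
Relative to the original: -$98.47 ÷ $203.04 ≈ -48.5%.

-48.5%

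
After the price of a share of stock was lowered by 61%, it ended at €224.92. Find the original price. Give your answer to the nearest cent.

€576.72

The overall multiplier applied was 0.39.
So the original price was €224.92 ÷ 0.39 ≈ €576.72.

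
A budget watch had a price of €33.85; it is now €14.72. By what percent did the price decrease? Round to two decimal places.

Change: €14.72 − €33.85 = -€19.13.
Relative to the original: -€19.13 ÷ €33.85 ≈ -56.51%.
So the price decreased by 56.51%.

56.51%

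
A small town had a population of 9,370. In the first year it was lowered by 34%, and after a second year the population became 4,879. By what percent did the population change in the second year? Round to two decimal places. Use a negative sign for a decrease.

After the first year: 9,370 × 0.66 = 6184.2.
Second-year multiplier: 4,879 ÷ 6184.2 ≈ 0.788946.
That is a change of -21.11%.

-21.11%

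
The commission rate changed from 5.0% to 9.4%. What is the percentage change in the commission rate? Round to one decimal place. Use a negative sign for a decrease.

88.0%

The change is 9.4 − 5.0 = 4.4 percentage points.
Relative to the original 5.0%, that is 4.4 ÷ 5.0 = 88.0%.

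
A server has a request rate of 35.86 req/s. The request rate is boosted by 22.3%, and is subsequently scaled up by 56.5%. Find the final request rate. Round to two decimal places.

68.64 req/s

Each change multiplies by a factor: 1.223 × 1.565 = 1.913995.
35.86 × 1.913995 = 68.6358607 ≈ 68.64.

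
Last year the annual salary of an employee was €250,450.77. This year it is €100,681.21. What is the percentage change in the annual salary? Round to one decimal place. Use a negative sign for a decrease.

-59.8%

Change: €100,681.21 − €250,450.77 = -€149,769.56.
Relative to the original: -€149,769.56 ÷ €250,450.77 ≈ -59.8%.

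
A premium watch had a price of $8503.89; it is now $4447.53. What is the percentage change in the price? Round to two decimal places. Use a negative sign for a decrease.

Change: $4447.53 − $8503.89 = -$4056.36.
Relative to the original: -$4056.36 ÷ $8503.89 ≈ -47.70%.

-47.70%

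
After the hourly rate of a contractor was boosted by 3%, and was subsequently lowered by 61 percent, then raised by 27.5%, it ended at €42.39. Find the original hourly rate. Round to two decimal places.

Undoing the 27.5% increase: €42.39 ÷ 1.275 ≈ €33.247059.
Undoing the 61% decrease: €33.247059 ÷ 0.39 ≈ €85.248869.
Undoing the 3% increase: €85.248869 ÷ 1.03 ≈ €82.77.

€82.77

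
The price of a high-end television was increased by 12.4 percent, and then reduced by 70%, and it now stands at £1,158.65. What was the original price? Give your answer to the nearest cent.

The overall multiplier applied was 1.124 × 0.3 = 0.3372.
So the original price was £1,158.65 ÷ 0.3372 ≈ £3,436.09.

£3,436.09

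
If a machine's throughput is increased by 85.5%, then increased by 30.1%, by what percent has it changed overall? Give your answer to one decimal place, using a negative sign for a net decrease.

An 85.5% increase multiplies by 1.855.
Then a 30.1% increase: 1.855 × 1.301 = 2.413355.
Overall factor 2.413355, i.e. 141.3%.

141.3%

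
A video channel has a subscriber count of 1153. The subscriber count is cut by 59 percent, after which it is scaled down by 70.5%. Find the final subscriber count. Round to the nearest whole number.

139

After the 59% decrease: 1153 × 0.41 = 472.73.
After the 70.5% decrease: 472.73 × 0.295 = 139.45535 ≈ 139.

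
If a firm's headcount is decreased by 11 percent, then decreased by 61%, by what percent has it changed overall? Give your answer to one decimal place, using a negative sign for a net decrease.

The combined multiplier is 0.89 × 0.39 = 0.3471.
That corresponds to a decrease of 65.3%.

-65.3%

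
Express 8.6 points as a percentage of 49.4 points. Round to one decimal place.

8.6 points ÷ 49.4 points ≈ 17.4%.

17.4%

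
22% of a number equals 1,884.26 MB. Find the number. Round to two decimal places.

1,884.26 MB ÷ 0.22 ≈ 8,564.82 MB.

8,564.82 MB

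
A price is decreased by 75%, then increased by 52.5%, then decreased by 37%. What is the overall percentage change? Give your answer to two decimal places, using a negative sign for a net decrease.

A 75% decrease multiplies by 0.25.
Then a 52.5% increase: 0.25 × 1.525 = 0.38125.
Then a 37% decrease: 0.38125 × 0.63 = 0.2401875.
Overall factor 0.2401875, i.e. -75.98%.

-75.98%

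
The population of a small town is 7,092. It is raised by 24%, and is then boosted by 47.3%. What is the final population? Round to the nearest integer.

12,954

Each change multiplies by a factor: 1.24 × 1.473 = 1.82652.
7,092 × 1.82652 = 12953.67984 ≈ 12,954.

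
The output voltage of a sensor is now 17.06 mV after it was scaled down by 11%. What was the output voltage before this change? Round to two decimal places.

19.17 mV

The overall multiplier applied was 0.89.
So the original output voltage was 17.06 ÷ 0.89 ≈ 19.17 mV.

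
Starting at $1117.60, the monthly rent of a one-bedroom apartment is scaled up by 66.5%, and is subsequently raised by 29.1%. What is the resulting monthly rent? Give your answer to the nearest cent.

$2402.30

Apply the 66.5% increase: $1117.60 × 1.665 = $1860.804.
After the 29.1% increase: $1860.804 × 1.291 = $2402.297964 ≈ $2402.30.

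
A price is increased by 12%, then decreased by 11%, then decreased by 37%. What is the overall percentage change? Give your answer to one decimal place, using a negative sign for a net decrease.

A 12% increase multiplies by 1.12.
Then an 11% decrease: 1.12 × 0.89 = 0.9968.
Then a 37% decrease: 0.9968 × 0.63 = 0.627984.
Overall factor 0.627984, i.e. -37.2%.

-37.2%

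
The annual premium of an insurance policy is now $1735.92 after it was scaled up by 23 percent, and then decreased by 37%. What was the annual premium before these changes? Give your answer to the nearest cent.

The overall multiplier applied was 1.23 × 0.63 = 0.7749.
So the original annual premium was $1735.92 ÷ 0.7749 ≈ $2240.19.

$2240.19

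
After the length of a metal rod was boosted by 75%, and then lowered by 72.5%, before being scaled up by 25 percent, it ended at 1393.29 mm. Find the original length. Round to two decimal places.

The overall multiplier applied was 1.75 × 0.275 × 1.25 = 0.6015625.
So the original length was 1393.29 ÷ 0.6015625 ≈ 2316.12 mm.

2316.12 mm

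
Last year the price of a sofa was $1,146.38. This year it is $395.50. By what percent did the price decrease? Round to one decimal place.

65.5%

Change: $395.50 − $1,146.38 = -$750.88.
Relative to the original: -$750.88 ÷ $1,146.38 ≈ -65.5%.
So the price decreased by 65.5%.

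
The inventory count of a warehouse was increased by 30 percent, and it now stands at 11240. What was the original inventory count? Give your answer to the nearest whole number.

The overall multiplier applied was 1.3.
So the original inventory count was 11240 ÷ 1.3 ≈ 8646.

8646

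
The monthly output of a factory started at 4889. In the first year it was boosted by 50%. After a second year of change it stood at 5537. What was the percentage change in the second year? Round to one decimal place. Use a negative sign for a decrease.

After the first year: 4889 × 1.5 = 7333.5.
Second-year multiplier: 5537 ÷ 7333.5 ≈ 0.75503.
That is a change of -24.5%.

-24.5%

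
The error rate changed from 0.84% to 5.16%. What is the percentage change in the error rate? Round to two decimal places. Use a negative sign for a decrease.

514.29%

The change is 5.16 − 0.84 = 4.32 percentage points.
Relative to the original 0.84%, that is 4.32 ÷ 0.84 ≈ 514.29%.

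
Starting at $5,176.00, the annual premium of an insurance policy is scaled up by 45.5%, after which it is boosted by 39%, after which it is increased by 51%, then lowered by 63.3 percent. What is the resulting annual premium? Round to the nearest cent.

Each change multiplies by a factor: 1.455 × 1.39 × 1.51 × 0.367 = 1.1207811165.
$5,176.00 × 1.1207811165 = $5801.163059004 ≈ $5,801.16.

$5,801.16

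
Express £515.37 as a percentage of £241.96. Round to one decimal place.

£515.37 ÷ £241.96 ≈ 213.0%.

213.0%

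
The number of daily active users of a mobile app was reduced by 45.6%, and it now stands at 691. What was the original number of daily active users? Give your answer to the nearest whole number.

The overall multiplier applied was 0.544.
So the original number of daily active users was 691 ÷ 0.544 ≈ 1270.

1270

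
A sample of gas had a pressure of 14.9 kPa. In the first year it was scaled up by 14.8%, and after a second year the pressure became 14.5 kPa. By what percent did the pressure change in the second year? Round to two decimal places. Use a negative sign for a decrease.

After the first year: 14.9 × 1.148 = 17.1052.
Second-year multiplier: 14.5 ÷ 17.1052 ≈ 0.847695.
That is a change of -15.23%.

-15.23%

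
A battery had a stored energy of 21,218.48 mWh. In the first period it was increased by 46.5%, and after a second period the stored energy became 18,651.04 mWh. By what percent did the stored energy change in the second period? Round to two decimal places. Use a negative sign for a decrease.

-40.00%

After the first period: 21,218.48 × 1.465 = 31085.0732.
Second-period multiplier: 18,651.04 ÷ 31085.0732 ≈ 0.6.
That is a change of -40.00%.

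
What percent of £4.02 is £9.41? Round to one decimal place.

234.1%

£9.41 ÷ £4.02 ≈ 234.1%.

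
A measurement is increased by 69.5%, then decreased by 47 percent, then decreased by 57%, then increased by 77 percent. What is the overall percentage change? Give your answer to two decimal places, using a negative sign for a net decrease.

A 69.5% increase multiplies by 1.695.
Then a 47% decrease: 1.695 × 0.53 = 0.89835.
Then a 57% decrease: 0.89835 × 0.43 = 0.3862905.
Then a 77% increase: 0.3862905 × 1.77 = 0.683734185.
Overall factor 0.683734185, i.e. -31.63%.

-31.63%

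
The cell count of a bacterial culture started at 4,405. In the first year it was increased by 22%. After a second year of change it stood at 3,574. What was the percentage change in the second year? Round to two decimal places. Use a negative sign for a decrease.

After the first year: 4,405 × 1.22 = 5374.1.
Second-year multiplier: 3,574 ÷ 5374.1 ≈ 0.665042.
That is a change of -33.50%.

-33.50%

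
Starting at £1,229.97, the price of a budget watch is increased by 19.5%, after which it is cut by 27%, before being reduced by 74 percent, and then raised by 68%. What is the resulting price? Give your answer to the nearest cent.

After the 19.5% increase: £1,229.97 × 1.195 = £1469.81415.
After the 27% decrease: £1469.81415 × 0.73 = £1072.9643295.
Apply the 74% decrease: £1072.9643295 × 0.26 = £278.97072567.
68% increase: £278.97072567 × 1.68 = £468.6708191256 ≈ £468.67.

£468.67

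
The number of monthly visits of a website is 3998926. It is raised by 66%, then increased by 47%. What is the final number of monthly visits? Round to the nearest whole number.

66% increase: 3998926 × 1.66 = 6638217.16.
Apply the 47% increase: 6638217.16 × 1.47 = 9758179.2252 ≈ 9758179.

9758179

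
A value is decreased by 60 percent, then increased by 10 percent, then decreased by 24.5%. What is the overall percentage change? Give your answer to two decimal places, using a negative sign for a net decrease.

-66.78%

The combined multiplier is 0.4 × 1.1 × 0.755 = 0.3322.
That corresponds to a decrease of 66.78%.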